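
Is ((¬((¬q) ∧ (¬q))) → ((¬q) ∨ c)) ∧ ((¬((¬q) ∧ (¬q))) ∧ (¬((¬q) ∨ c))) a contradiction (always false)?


Truth table over {c, q}:
c | q | φ
---------
F | F | F
T | F | F
F | T | F
T | T | F
Every row is false.

Yes, it is a contradiction.


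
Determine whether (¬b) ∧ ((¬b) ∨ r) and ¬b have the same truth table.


Compare truth tables:
b | r | φ | ψ
-------------
F | F | T | T
T | F | F | F
F | T | T | T
T | T | F | F
The columns φ and ψ agree on every row.

Yes, they are logically equivalent.


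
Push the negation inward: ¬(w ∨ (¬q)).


De Morgan: the negation of a disjunction is the conjunction of the negations.
Distribute ¬ across ∨, flipping it to ∧, and negate each literal.

(¬w) ∧ q


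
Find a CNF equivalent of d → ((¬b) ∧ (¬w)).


Step 1: Rewrite d → ((¬b) ∧ (¬w)) as ¬d ∨ ((¬b) ∧ (¬w)).
Step 2: Distribute ∨ over ∧.

((¬d) ∨ (¬b)) ∧ ((¬d) ∨ (¬w))


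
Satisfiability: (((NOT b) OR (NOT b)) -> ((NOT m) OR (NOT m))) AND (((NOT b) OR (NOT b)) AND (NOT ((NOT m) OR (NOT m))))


Check all 4 assignments over {b, m}:
b | m | φ
---------
F | F | F
T | F | F
F | T | F
T | T | F
No assignment makes the formula true.

Unsatisfiable.


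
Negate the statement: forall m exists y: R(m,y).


Negation flips each quantifier (∀↔∃) and negates the inner predicate.
¬(forall m exists y: φ) = exists m forall y: ¬φ.

exists m forall y: ~(R(m,y))


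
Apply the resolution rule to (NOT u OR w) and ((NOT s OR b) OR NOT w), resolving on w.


The clauses contain complementary literals w and NOTw.
Resolution eliminates this pair and disjoins the remaining literals (merging duplicates).

((NOT u OR b) OR NOT s)


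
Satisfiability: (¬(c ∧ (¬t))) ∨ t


Search for a satisfying assignment over {c, t}.
Try c=F, t=F: the formula evaluates to T.
A satisfying assignment exists.

Satisfiable.


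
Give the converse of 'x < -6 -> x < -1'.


The converse of (P → Q) is (Q → P). It is not in general equivalent to the original.
Here P = 'x < -6' and Q = 'x < -1'.

If x < -1, then x < -6.


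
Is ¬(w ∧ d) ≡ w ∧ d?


Compare truth tables:
d | w | φ | ψ
-------------
F | F | T | F
T | F | T | F
F | T | T | F
T | T | F | T
They differ at row 1 (d=F, w=F): φ=T but ψ=F.

No, they are not logically equivalent.


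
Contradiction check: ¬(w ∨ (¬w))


Truth table over {w}:
w | φ
-----
F | F
T | F
Every row is false.

Yes, it is a contradiction.


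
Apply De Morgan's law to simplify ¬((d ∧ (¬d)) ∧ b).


De Morgan: the negation of a conjunction is the disjunction of the negations.
Distribute ¬ across ∧, flipping it to ∨, and negate each literal.

((¬d) ∨ d) ∨ (¬b)


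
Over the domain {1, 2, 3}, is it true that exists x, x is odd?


Evaluate the predicate on each element: 1:True, 2:False, 3:True.
Witness x = 1 satisfies the predicate.

True


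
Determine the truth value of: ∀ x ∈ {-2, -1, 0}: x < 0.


Evaluate the predicate on each element: -2:T, -1:T, 0:F.
Counterexample x = 0 fails the predicate.

F


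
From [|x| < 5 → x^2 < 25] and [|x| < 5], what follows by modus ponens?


Modus ponens: from (P → Q) and P, infer Q.
P = '|x| < 5' is asserted, and P → Q holds, so Q follows.

x^2 < 25.


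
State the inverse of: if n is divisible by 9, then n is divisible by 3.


The inverse of (P → Q) is (¬P → ¬Q). It is equivalent to the converse, not to the original.
Here P = 'n is divisible by 9' and Q = 'n is divisible by 3'.

If not (n is divisible by 9), then not (n is divisible by 3).


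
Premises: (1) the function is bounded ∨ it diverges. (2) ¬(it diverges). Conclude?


Disjunctive syllogism: from (P ∨ Q) and ¬P, infer Q.
One disjunct, 'it diverges', is ruled out; the other must hold.

the function is bounded


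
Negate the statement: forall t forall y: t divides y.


Negation flips each quantifier (∀↔∃) and negates the inner predicate.
¬(forall t forall y: φ) = exists t exists y: ¬φ.

exists t exists y: ~(t divides y)


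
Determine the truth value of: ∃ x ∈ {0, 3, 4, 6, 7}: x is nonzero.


Evaluate the predicate on each element: 0:F, 3:T, 4:T, 6:T, 7:T.
Witness x = 3 satisfies the predicate.

T


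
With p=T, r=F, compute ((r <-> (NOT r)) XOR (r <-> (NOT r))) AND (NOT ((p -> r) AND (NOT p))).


Substitute p=T, r=F:
NOT r = T
r <-> (NOT r) = F <-> T = F
NOT r = T
r <-> (NOT r) = F <-> T = F
(r <-> (NOT r)) XOR (r <-> (NOT r)) = F XOR F = F
p -> r = T -> F = F
NOT p = F
(p -> r) AND (NOT p) = F AND F = F
NOT ((p -> r) AND (NOT p)) = T
((r <-> (NOT r)) XOR (r <-> (NOT r))) AND (NOT ((p -> r) AND (NOT p))) = F AND T = F

F


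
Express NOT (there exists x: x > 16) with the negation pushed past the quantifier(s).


¬(for all x: φ) = there exists x: ¬φ, and ¬(there exists x: φ) = for all x: ¬φ.
Apply to the existential statement.

for all x: NOT(x > 16)


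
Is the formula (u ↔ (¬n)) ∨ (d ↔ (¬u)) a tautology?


Build the truth table over {d, n, u}:
d | n | u | φ
-------------
F | F | F | F
T | F | F | T
F | T | F | T
T | T | F | T
F | F | T | T
T | F | T | T
F | T | T | T
T | T | T | F
Counterexample at row 1: with d=F, n=F, u=F, the formula is F.

No, it is not a tautology.


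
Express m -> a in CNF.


Step 1: Rewrite m → a as ¬m ∨ a.

(NOT m) OR a


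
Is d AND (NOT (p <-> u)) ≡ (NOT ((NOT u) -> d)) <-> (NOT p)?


Compare truth tables:
d | p | u | φ | ψ
-----------------
F | F | F | F | T
T | F | F | F | F
F | T | F | F | F
T | T | F | T | T
F | F | T | F | F
T | F | T | T | F
F | T | T | F | T
T | T | T | F | T
They differ at row 1 (d=F, p=F, u=F): φ=F but ψ=T.

No, they are not logically equivalent.


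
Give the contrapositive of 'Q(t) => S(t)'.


The contrapositive of (P → Q) is (¬Q → ¬P); it is logically equivalent to the original.
Here P = 'Q(t)' and Q = 'S(t)'.

If not (S(t)), then not (Q(t)).


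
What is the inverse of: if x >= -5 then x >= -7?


The inverse of (P → Q) is (¬P → ¬Q). It is equivalent to the converse, not to the original.
Here P = 'x >= -5' and Q = 'x >= -7'.

If not (x >= -5), then not (x >= -7).


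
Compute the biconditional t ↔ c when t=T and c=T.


Biconditional is true when both operands have the same truth value.
Substitute: t=T, c=T.
T ↔ T evaluates to T.

T


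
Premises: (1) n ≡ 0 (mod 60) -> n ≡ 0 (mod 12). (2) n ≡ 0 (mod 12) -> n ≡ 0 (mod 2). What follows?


Hypothetical syllogism: from (P → Q) and (Q → R), infer (P → R).
Chain the two implications through the shared middle term 'n ≡ 0 (mod 12)'.

n ≡ 0 (mod 60) -> n ≡ 0 (mod 2)


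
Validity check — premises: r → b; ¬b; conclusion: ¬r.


This matches the form of modus tollens: the conclusion follows in every model of the premises.

Valid.


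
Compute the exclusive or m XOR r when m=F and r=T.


Exclusive or is true when exactly one operand is true.
Substitute: m=F, r=T.
F XOR T evaluates to T.

T


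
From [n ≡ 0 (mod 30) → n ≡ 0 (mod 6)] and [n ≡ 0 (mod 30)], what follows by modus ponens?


Modus ponens: from (P → Q) and P, infer Q.
P = 'n ≡ 0 (mod 30)' is asserted, and P → Q holds, so Q follows.

n ≡ 0 (mod 6).


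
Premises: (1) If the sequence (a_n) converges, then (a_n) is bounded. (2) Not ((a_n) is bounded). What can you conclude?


Modus tollens: from (P → Q) and ¬Q, infer ¬P.
Q = '(a_n) is bounded' is denied; since P → Q, P must also fail.

Not (the sequence (a_n) converges).


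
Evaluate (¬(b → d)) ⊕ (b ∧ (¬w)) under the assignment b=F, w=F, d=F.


Substitute b=F, w=F, d=F:
b → d = F → F = T
¬(b → d) = F
¬w = T
b ∧ (¬w) = F ∧ T = F
(¬(b → d)) ⊕ (b ∧ (¬w)) = F ⊕ F = F

F


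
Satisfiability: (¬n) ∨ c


Search for a satisfying assignment over {c, n}.
Try c=F, n=F: the formula evaluates to T.
A satisfying assignment exists.

Satisfiable.


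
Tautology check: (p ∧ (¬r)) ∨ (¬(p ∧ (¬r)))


Build the truth table over {p, r}:
p | r | φ
---------
F | F | T
T | F | T
F | T | T
T | T | T
Every row evaluates to true.

Yes, it is a tautology.


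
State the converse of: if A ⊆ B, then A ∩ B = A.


The converse of (P → Q) is (Q → P). It is not in general equivalent to the original.
Here P = 'A ⊆ B' and Q = 'A ∩ B = A'.

If A ∩ B = A, then A ⊆ B.


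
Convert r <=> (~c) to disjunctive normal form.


Step 1: r ↔ (¬c) is true exactly when both agree: (r ∧ (¬c)) ∨ (¬r ∧ ¬(¬c)).
Step 2: Eliminate any double negations (¬¬X = X).

(r & (~c)) | ((~r) & c)


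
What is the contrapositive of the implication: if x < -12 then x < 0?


The contrapositive of (P → Q) is (¬Q → ¬P); it is logically equivalent to the original.
Here P = 'x < -12' and Q = 'x < 0'.

If not (x < 0), then not (x < -12).


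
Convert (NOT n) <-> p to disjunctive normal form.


Step 1: (¬n) ↔ p is true exactly when both agree: ((¬n) ∧ p) ∨ (¬(¬n) ∧ ¬p).
Step 2: Eliminate any double negations (¬¬X = X).

((NOT n) AND p) OR (n AND (NOT p))


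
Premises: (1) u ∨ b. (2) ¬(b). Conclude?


Disjunctive syllogism: from (P ∨ Q) and ¬P, infer Q.
One disjunct, 'b', is ruled out; the other must hold.

u


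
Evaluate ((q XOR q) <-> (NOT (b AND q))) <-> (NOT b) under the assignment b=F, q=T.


Substitute b=F, q=T:
q XOR q = T XOR T = F
b AND q = F AND T = F
NOT (b AND q) = T
(q XOR q) <-> (NOT (b AND q)) = F <-> T = F
NOT b = T
((q XOR q) <-> (NOT (b AND q))) <-> (NOT b) = F <-> T = F

F


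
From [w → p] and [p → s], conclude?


Hypothetical syllogism: from (P → Q) and (Q → R), infer (P → R).
Chain the two implications through the shared middle term 'p'.

w → s


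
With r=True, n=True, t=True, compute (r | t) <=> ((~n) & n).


Substitute r=True, n=True, t=True:
r | t = True | True = True
~n = False
(~n) & n = False & True = False
(r | t) <=> ((~n) & n) = True <=> False = False

False


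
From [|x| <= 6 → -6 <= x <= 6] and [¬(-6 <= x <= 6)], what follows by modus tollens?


Modus tollens: from (P → Q) and ¬Q, infer ¬P.
Q = '-6 <= x <= 6' is denied; since P → Q, P must also fail.

Not (|x| <= 6).


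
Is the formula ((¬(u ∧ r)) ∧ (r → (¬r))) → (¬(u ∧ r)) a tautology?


Build the truth table over {r, u}:
r | u | φ
---------
F | F | T
T | F | T
F | T | T
T | T | T
Every row evaluates to true.

Yes, it is a tautology.


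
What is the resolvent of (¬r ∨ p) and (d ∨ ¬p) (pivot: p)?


The clauses contain complementary literals p and ¬p.
Resolution eliminates this pair and disjoins the remaining literals (merging duplicates).

(¬r ∨ d)


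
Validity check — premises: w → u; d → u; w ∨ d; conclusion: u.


This matches the form of proof by cases: the conclusion follows in every model of the premises.

Valid.


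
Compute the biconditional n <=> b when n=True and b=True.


Biconditional is true when both operands have the same truth value.
Substitute: n=True, b=True.
True <=> True evaluates to True.

True


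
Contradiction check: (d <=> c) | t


Truth table over {c, d, t}:
c | d | t | φ
-------------
False | False | False | True
True | False | False | False
False | True | False | False
True | True | False | True
False | False | True | True
True | False | True | True
False | True | True | True
True | True | True | True
Satisfying assignment at row 1: c=False, d=False, t=False gives True.

No, it is not a contradiction.


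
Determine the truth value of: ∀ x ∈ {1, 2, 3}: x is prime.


Evaluate the predicate on each element: 1:F, 2:T, 3:T.
Counterexample x = 1 fails the predicate.

F


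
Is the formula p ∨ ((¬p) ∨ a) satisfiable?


Search for a satisfying assignment over {a, p}.
Try a=F, p=F: the formula evaluates to T.
A satisfying assignment exists.

Satisfiable.


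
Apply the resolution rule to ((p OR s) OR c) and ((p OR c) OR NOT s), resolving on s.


The clauses contain complementary literals s and NOTs.
Resolution eliminates this pair and disjoins the remaining literals (merging duplicates).

(c OR p)


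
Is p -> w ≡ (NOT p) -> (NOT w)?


Compare truth tables:
p | w | φ | ψ
-------------
F | F | T | T
T | F | F | T
F | T | T | F
T | T | T | T
They differ at row 2 (p=T, w=F): φ=F but ψ=T.

No, they are not logically equivalent.


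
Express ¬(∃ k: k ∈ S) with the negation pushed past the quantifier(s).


¬(∀ x: φ) = ∃ x: ¬φ, and ¬(∃ x: φ) = ∀ x: ¬φ.
Apply to the existential statement.

∀ k: ¬(k ∈ S)


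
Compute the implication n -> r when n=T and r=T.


Implication is false only when antecedent is true and consequent is false.
Substitute: n=T, r=T.
T -> T evaluates to T.

T


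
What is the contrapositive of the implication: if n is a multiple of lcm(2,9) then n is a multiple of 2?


The contrapositive of (P → Q) is (¬Q → ¬P); it is logically equivalent to the original.
Here P = 'n is a multiple of lcm(2,9)' and Q = 'n is a multiple of 2'.

If not (n is a multiple of 2), then not (n is a multiple of lcm(2,9)).


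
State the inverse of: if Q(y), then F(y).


The inverse of (P → Q) is (¬P → ¬Q). It is equivalent to the converse, not to the original.
Here P = 'Q(y)' and Q = 'F(y)'.

If not (Q(y)), then not (F(y)).


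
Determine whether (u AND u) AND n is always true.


Build the truth table over {n, u}:
n | u | φ
---------
F | F | F
T | F | F
F | T | F
T | T | T
Counterexample at row 1: with n=F, u=F, the formula is F.

No, it is not a tautology.


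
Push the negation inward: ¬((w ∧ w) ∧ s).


De Morgan: the negation of a conjunction is the disjunction of the negations.
Distribute ¬ across ∧, flipping it to ∨, and negate each literal.

((¬w) ∨ (¬w)) ∨ (¬s)


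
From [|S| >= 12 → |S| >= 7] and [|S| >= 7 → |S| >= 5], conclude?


Hypothetical syllogism: from (P → Q) and (Q → R), infer (P → R).
Chain the two implications through the shared middle term '|S| >= 7'.

|S| >= 12 → |S| >= 5


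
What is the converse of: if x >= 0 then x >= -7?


The converse of (P → Q) is (Q → P). It is not in general equivalent to the original.
Here P = 'x >= 0' and Q = 'x >= -7'.

If x >= -7, then x >= 0.


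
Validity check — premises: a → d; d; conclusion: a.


This is affirming the consequent (fallacy). There exist truth assignments where the premises are all true but the conclusion is false.

Invalid.


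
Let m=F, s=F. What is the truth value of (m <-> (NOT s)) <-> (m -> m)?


Substitute m=F, s=F:
NOT s = T
m <-> (NOT s) = F <-> T = F
m -> m = F -> F = T
(m <-> (NOT s)) <-> (m -> m) = F <-> T = F

F


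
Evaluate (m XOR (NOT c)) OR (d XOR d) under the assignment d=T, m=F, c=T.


Substitute d=T, m=F, c=T:
NOT c = F
m XOR (NOT c) = F XOR F = F
d XOR d = T XOR T = F
(m XOR (NOT c)) OR (d XOR d) = F OR F = F

F


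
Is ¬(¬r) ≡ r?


Compare truth tables:
r | φ | ψ
---------
F | F | F
T | T | T
The columns φ and ψ agree on every row.

Yes, they are logically equivalent.


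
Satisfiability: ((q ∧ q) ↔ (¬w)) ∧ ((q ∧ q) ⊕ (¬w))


Check all 4 assignments over {q, w}:
q | w | φ
---------
F | F | F
T | F | F
F | T | F
T | T | F
No assignment makes the formula true.

Unsatisfiable.


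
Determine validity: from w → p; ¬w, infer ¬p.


This is denying the antecedent (fallacy). There exist truth assignments where the premises are all true but the conclusion is false.

Invalid.


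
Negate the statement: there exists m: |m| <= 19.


¬(for all x: φ) = there exists x: ¬φ, and ¬(there exists x: φ) = for all x: ¬φ.
Apply to the existential statement.

for all m: NOT(|m| <= 19)


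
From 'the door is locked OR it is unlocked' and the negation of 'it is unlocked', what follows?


Disjunctive syllogism: from (P ∨ Q) and ¬P, infer Q.
One disjunct, 'it is unlocked', is ruled out; the other must hold.

the door is locked


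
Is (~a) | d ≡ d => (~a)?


Compare truth tables:
a | d | φ | ψ
-------------
False | False | True | True
True | False | False | True
False | True | True | True
True | True | True | False
They differ at row 2 (a=True, d=False): φ=False but ψ=True.

No, they are not logically equivalent.


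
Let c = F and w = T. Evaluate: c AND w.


Conjunction is true only when both operands are true.
Substitute: c=F, w=T.
F AND T evaluates to F.

F


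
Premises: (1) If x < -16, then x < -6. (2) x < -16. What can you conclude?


Modus ponens: from (P → Q) and P, infer Q.
P = 'x < -16' is asserted, and P → Q holds, so Q follows.

x < -6.


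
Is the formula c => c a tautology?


Build the truth table over {c}:
c | φ
-----
False | True
True | True
Every row evaluates to true.

Yes, it is a tautology.


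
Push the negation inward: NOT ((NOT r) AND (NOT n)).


De Morgan: the negation of a conjunction is the disjunction of the negations.
Distribute NOT across AND, flipping it to OR, and negate each literal.

r OR n


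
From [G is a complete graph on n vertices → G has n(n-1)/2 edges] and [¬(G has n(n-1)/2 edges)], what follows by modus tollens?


Modus tollens: from (P → Q) and ¬Q, infer ¬P.
Q = 'G has n(n-1)/2 edges' is denied; since P → Q, P must also fail.

Not (G is a complete graph on n vertices).


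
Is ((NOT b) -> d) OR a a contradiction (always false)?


Truth table over {a, b, d}:
a | b | d | φ
-------------
F | F | F | F
T | F | F | T
F | T | F | T
T | T | F | T
F | F | T | T
T | F | T | T
F | T | T | T
T | T | T | T
Satisfying assignment at row 2: a=T, b=F, d=F gives T.

No, it is not a contradiction.


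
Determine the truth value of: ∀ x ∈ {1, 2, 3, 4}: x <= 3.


Evaluate the predicate on each element: 1:T, 2:T, 3:T, 4:F.
Counterexample x = 4 fails the predicate.

F


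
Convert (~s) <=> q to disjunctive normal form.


Step 1: (¬s) ↔ q is true exactly when both agree: ((¬s) ∧ q) ∨ (¬(¬s) ∧ ¬q).
Step 2: Eliminate any double negations (¬¬X = X).

((~s) & q) | (s & (~q))


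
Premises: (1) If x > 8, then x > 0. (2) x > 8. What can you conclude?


Modus ponens: from (P → Q) and P, infer Q.
P = 'x > 8' is asserted, and P → Q holds, so Q follows.

x > 0.


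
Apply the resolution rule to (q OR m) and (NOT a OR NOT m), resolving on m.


The clauses contain complementary literals m and NOTm.
Resolution eliminates this pair and disjoins the remaining literals (merging duplicates).

(q OR NOT a)


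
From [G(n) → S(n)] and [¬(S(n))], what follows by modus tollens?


Modus tollens: from (P → Q) and ¬Q, infer ¬P.
Q = 'S(n)' is denied; since P → Q, P must also fail.

Not (G(n)).


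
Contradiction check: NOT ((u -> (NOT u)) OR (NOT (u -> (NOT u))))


Truth table over {u}:
u | φ
-----
F | F
T | F
Every row is false.

Yes, it is a contradiction.


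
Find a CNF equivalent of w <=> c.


Step 1: Rewrite w ↔ c as (w → c) ∧ (c → w).
Step 2: Rewrite each implication as a disjunction.

((~w) | c) & ((~c) | w)


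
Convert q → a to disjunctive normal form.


Step 1: Rewrite q → a as ¬q ∨ a.

(¬q) ∨ a


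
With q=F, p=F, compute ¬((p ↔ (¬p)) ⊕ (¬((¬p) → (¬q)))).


Substitute q=F, p=F:
¬p = T
p ↔ (¬p) = F ↔ T = F
¬p = T
¬q = T
(¬p) → (¬q) = T → T = T
¬((¬p) → (¬q)) = F
(p ↔ (¬p)) ⊕ (¬((¬p) → (¬q))) = F ⊕ F = F
¬((p ↔ (¬p)) ⊕ (¬((¬p) → (¬q)))) = T

T


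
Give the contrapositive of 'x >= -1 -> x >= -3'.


The contrapositive of (P → Q) is (¬Q → ¬P); it is logically equivalent to the original.
Here P = 'x >= -1' and Q = 'x >= -3'.

If not (x >= -3), then not (x >= -1).


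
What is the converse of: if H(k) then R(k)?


The converse of (P → Q) is (Q → P). It is not in general equivalent to the original.
Here P = 'H(k)' and Q = 'R(k)'.

If R(k), then H(k).


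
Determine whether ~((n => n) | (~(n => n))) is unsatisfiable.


Truth table over {n}:
n | φ
-----
False | False
True | False
Every row is false.

Yes, it is a contradiction.


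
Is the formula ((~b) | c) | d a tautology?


Build the truth table over {b, c, d}:
b | c | d | φ
-------------
False | False | False | True
True | False | False | False
False | True | False | True
True | True | False | True
False | False | True | True
True | False | True | True
False | True | True | True
True | True | True | True
Counterexample at row 2: with b=True, c=False, d=False, the formula is False.

No, it is not a tautology.


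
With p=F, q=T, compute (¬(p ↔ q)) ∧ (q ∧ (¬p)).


Substitute p=F, q=T:
p ↔ q = F ↔ T = F
¬(p ↔ q) = T
¬p = T
q ∧ (¬p) = T ∧ T = T
(¬(p ↔ q)) ∧ (q ∧ (¬p)) = T ∧ T = T

T


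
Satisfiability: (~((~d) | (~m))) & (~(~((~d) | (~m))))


Check all 4 assignments over {d, m}:
d | m | φ
---------
False | False | False
True | False | False
False | True | False
True | True | False
No assignment makes the formula true.

Unsatisfiable.


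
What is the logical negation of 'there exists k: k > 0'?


¬(for all x: φ) = there exists x: ¬φ, and ¬(there exists x: φ) = for all x: ¬φ.
Apply to the existential statement.

for all k: NOT(k > 0)


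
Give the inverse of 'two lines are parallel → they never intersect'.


The inverse of (P → Q) is (¬P → ¬Q). It is equivalent to the converse, not to the original.
Here P = 'two lines are parallel' and Q = 'they never intersect'.

If not (two lines are parallel), then not (they never intersect).


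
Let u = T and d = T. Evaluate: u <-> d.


Biconditional is true when both operands have the same truth value.
Substitute: u=T, d=T.
T <-> T evaluates to T.

T


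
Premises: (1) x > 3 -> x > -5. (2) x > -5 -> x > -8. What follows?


Hypothetical syllogism: from (P → Q) and (Q → R), infer (P → R).
Chain the two implications through the shared middle term 'x > -5'.

x > 3 -> x > -8


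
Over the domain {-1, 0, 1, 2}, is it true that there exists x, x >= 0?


Evaluate the predicate on each element: -1:F, 0:T, 1:T, 2:T.
Witness x = 0 satisfies the predicate.

T


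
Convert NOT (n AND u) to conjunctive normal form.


Step 1: Apply De Morgan: ¬(n ∧ u) = ¬n ∨ ¬u.

(NOT n) OR (NOT u)


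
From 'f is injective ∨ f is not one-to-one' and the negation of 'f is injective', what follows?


Disjunctive syllogism: from (P ∨ Q) and ¬P, infer Q.
One disjunct, 'f is injective', is ruled out; the other must hold.

f is not one-to-one


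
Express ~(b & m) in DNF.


Step 1: Apply De Morgan: ¬(b ∧ m) = ¬b ∨ ¬m.

(~b) | (~m)


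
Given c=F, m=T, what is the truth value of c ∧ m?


Conjunction is true only when both operands are true.
Substitute: c=F, m=T.
F ∧ T evaluates to F.

F


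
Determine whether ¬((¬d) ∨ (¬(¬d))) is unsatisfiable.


Truth table over {d}:
d | φ
-----
F | F
T | F
Every row is false.

Yes, it is a contradiction.


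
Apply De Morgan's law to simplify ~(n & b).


De Morgan: the negation of a conjunction is the disjunction of the negations.
Distribute ~ across &, flipping it to |, and negate each literal.

(~n) | (~b)


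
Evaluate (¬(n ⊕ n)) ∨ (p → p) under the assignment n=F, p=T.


Substitute n=F, p=T:
n ⊕ n = F ⊕ F = F
¬(n ⊕ n) = T
p → p = T → T = T
(¬(n ⊕ n)) ∨ (p → p) = T ∨ T = T

T


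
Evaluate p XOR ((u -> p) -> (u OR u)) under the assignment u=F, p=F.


Substitute u=F, p=F:
u -> p = F -> F = T
u OR u = F OR F = F
(u -> p) -> (u OR u) = T -> F = F
p XOR ((u -> p) -> (u OR u)) = F XOR F = F

F


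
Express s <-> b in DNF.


Step 1: s ↔ b is true exactly when both agree: (s ∧ b) ∨ (¬s ∧ ¬b).

(s AND b) OR ((NOT s) AND (NOT b))


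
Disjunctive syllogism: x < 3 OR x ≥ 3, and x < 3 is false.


Disjunctive syllogism: from (P ∨ Q) and ¬P, infer Q.
One disjunct, 'x < 3', is ruled out; the other must hold.

x ≥ 3


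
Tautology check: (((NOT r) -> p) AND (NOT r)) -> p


Build the truth table over {p, r}:
p | r | φ
---------
F | F | T
T | F | T
F | T | T
T | T | T
Every row evaluates to true.

Yes, it is a tautology.


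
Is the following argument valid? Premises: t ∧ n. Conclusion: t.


This matches the form of conjunction elimination: the conclusion follows in every model of the premises.

Valid.


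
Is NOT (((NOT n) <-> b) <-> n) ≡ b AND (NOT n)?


Compare truth tables:
b | n | φ | ψ
-------------
F | F | F | F
T | F | T | T
F | T | F | F
T | T | T | F
They differ at row 4 (b=T, n=T): φ=T but ψ=F.

No, they are not logically equivalent.


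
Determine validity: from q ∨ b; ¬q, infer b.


This matches the form of disjunctive syllogism: the conclusion follows in every model of the premises.

Valid.


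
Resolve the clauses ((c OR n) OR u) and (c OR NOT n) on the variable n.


The clauses contain complementary literals n and NOTn.
Resolution eliminates this pair and disjoins the remaining literals (merging duplicates).

(c OR u)


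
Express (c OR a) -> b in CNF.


Step 1: Rewrite as ¬(c ∨ a) ∨ b = (¬c ∧ ¬a) ∨ b.
Step 2: Distribute ∨ over ∧.

((NOT c) OR b) AND ((NOT a) OR b)


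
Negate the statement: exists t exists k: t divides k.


Negation flips each quantifier (∀↔∃) and negates the inner predicate.
¬(exists t exists k: φ) = forall t forall k: ¬φ.

forall t forall k: ~(t divides k)


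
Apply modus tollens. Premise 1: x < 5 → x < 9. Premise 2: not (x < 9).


Modus tollens: from (P → Q) and ¬Q, infer ¬P.
Q = 'x < 9' is denied; since P → Q, P must also fail.

Not (x < 5).


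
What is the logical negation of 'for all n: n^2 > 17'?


¬(for all x: φ) = there exists x: ¬φ, and ¬(there exists x: φ) = for all x: ¬φ.
Apply to the universal statement.

there exists n: NOT(n^2 > 17)


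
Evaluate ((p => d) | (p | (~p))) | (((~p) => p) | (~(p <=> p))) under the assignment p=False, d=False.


Substitute p=False, d=False:
p => d = False => False = True
~p = True
p | (~p) = False | True = True
(p => d) | (p | (~p)) = True | True = True
~p = True
(~p) => p = True => False = False
p <=> p = False <=> False = True
~(p <=> p) = False
((~p) => p) | (~(p <=> p)) = False | False = False
((p => d) | (p | (~p))) | (((~p) => p) | (~(p <=> p))) = True | False = True

True


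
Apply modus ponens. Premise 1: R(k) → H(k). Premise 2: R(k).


Modus ponens: from (P → Q) and P, infer Q.
P = 'R(k)' is asserted, and P → Q holds, so Q follows.

H(k).


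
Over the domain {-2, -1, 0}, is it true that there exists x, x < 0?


Evaluate the predicate on each element: -2:T, -1:T, 0:F.
Witness x = -2 satisfies the predicate.

T


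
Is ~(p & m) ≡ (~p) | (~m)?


Compare truth tables:
m | p | φ | ψ
-------------
False | False | True | True
True | False | True | True
False | True | True | True
True | True | False | False
The columns φ and ψ agree on every row.

Yes, they are logically equivalent.


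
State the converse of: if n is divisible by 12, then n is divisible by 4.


The converse of (P → Q) is (Q → P). It is not in general equivalent to the original.
Here P = 'n is divisible by 12' and Q = 'n is divisible by 4'.

If n is divisible by 4, then n is divisible by 12.


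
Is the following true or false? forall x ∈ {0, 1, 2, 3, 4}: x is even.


Evaluate the predicate on each element: 0:True, 1:False, 2:True, 3:False, 4:True.
Counterexample x = 1 fails the predicate.

False


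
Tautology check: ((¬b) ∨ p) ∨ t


Build the truth table over {b, p, t}:
b | p | t | φ
-------------
F | F | F | T
T | F | F | F
F | T | F | T
T | T | F | T
F | F | T | T
T | F | T | T
F | T | T | T
T | T | T | T
Counterexample at row 2: with b=T, p=F, t=F, the formula is F.

No, it is not a tautology.


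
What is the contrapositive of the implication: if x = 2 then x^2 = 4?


The contrapositive of (P → Q) is (¬Q → ¬P); it is logically equivalent to the original.
Here P = 'x = 2' and Q = 'x^2 = 4'.

If not (x^2 = 4), then not (x = 2).


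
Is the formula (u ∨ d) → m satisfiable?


Search for a satisfying assignment over {d, m, u}.
Try d=F, m=F, u=F: the formula evaluates to T.
A satisfying assignment exists.

Satisfiable.


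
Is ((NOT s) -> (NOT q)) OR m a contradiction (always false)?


Truth table over {m, q, s}:
m | q | s | φ
-------------
F | F | F | T
T | F | F | T
F | T | F | F
T | T | F | T
F | F | T | T
T | F | T | T
F | T | T | T
T | T | T | T
Satisfying assignment at row 1: m=F, q=F, s=F gives T.

No, it is not a contradiction.


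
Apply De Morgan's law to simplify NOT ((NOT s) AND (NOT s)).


De Morgan: the negation of a conjunction is the disjunction of the negations.
Distribute NOT across AND, flipping it to OR, and negate each literal.

s OR s


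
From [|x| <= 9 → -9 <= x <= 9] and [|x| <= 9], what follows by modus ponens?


Modus ponens: from (P → Q) and P, infer Q.
P = '|x| <= 9' is asserted, and P → Q holds, so Q follows.

-9 <= x <= 9.


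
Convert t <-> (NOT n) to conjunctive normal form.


Step 1: Rewrite t ↔ (¬n) as (t → (¬n)) ∧ ((¬n) → t).
Step 2: Rewrite each implication as a disjunction.
Step 3: Eliminate any double negations (¬¬X = X).

((NOT t) OR (NOT n)) AND (n OR t)


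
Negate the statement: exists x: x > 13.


¬(forall x: φ) = exists x: ¬φ, and ¬(exists x: φ) = forall x: ¬φ.
Apply to the existential statement.

forall x: ~(x > 13)


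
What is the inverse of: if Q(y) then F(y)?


The inverse of (P → Q) is (¬P → ¬Q). It is equivalent to the converse, not to the original.
Here P = 'Q(y)' and Q = 'F(y)'.

If not (Q(y)), then not (F(y)).


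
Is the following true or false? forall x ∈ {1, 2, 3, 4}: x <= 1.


Evaluate the predicate on each element: 1:True, 2:False, 3:False, 4:False.
Counterexample x = 2 fails the predicate.

False


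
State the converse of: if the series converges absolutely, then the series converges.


The converse of (P → Q) is (Q → P). It is not in general equivalent to the original.
Here P = 'the series converges absolutely' and Q = 'the series converges'.

If the series converges, then the series converges absolutely.


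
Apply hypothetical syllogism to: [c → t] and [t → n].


Hypothetical syllogism: from (P → Q) and (Q → R), infer (P → R).
Chain the two implications through the shared middle term 't'.

c → n


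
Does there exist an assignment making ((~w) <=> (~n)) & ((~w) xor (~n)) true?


Check all 4 assignments over {n, w}:
n | w | φ
---------
False | False | False
True | False | False
False | True | False
True | True | False
No assignment makes the formula true.

Unsatisfiable.


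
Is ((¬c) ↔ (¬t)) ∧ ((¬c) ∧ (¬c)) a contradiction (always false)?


Truth table over {c, t}:
c | t | φ
---------
F | F | T
T | F | F
F | T | F
T | T | F
Satisfying assignment at row 1: c=F, t=F gives T.

No, it is not a contradiction.


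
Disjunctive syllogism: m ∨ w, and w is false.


Disjunctive syllogism: from (P ∨ Q) and ¬P, infer Q.
One disjunct, 'w', is ruled out; the other must hold.

m


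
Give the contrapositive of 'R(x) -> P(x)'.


The contrapositive of (P → Q) is (¬Q → ¬P); it is logically equivalent to the original.
Here P = 'R(x)' and Q = 'P(x)'.

If not (P(x)), then not (R(x)).


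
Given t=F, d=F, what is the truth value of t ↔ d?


Biconditional is true when both operands have the same truth value.
Substitute: t=F, d=F.
F ↔ F evaluates to T.

T


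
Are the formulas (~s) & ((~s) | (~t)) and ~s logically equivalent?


Compare truth tables:
s | t | φ | ψ
-------------
False | False | True | True
True | False | False | False
False | True | True | True
True | True | False | False
The columns φ and ψ agree on every row.

Yes, they are logically equivalent.


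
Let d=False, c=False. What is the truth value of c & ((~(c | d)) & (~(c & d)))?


Substitute d=False, c=False:
c | d = False | False = False
~(c | d) = True
c & d = False & False = False
~(c & d) = True
(~(c | d)) & (~(c & d)) = True & True = True
c & ((~(c | d)) & (~(c & d))) = False & True = False

False


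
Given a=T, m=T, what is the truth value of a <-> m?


Biconditional is true when both operands have the same truth value.
Substitute: a=T, m=T.
T <-> T evaluates to T.

T


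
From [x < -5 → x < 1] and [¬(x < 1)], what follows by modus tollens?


Modus tollens: from (P → Q) and ¬Q, infer ¬P.
Q = 'x < 1' is denied; since P → Q, P must also fail.

Not (x < -5).


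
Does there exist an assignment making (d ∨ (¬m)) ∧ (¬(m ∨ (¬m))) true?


Check all 4 assignments over {d, m}:
d | m | φ
---------
F | F | F
T | F | F
F | T | F
T | T | F
No assignment makes the formula true.

Unsatisfiable.


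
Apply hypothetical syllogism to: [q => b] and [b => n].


Hypothetical syllogism: from (P → Q) and (Q → R), infer (P → R).
Chain the two implications through the shared middle term 'b'.

q => n


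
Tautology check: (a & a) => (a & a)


Build the truth table over {a}:
a | φ
-----
False | True
True | True
Every row evaluates to true.

Yes, it is a tautology.


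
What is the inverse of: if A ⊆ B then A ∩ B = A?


The inverse of (P → Q) is (¬P → ¬Q). It is equivalent to the converse, not to the original.
Here P = 'A ⊆ B' and Q = 'A ∩ B = A'.

If not (A ⊆ B), then not (A ∩ B = A).


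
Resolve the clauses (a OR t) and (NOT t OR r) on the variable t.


The clauses contain complementary literals t and NOTt.
Resolution eliminates this pair and disjoins the remaining literals (merging duplicates).

(a OR r)


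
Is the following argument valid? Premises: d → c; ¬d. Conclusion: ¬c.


This is denying the antecedent (fallacy). There exist truth assignments where the premises are all true but the conclusion is false.

Invalid.


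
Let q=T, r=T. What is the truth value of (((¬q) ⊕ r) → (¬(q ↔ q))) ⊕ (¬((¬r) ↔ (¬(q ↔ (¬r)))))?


Substitute q=T, r=T:
… (earlier sub-steps elided)
q ↔ q = T ↔ T = T
¬(q ↔ q) = F
((¬q) ⊕ r) → (¬(q ↔ q)) = T → F = F
¬r = F
¬r = F
q ↔ (¬r) = T ↔ F = F
¬(q ↔ (¬r)) = T
(¬r) ↔ (¬(q ↔ (¬r))) = F ↔ T = F
¬((¬r) ↔ (¬(q ↔ (¬r)))) = T
(((¬q) ⊕ r) → (¬(q ↔ q))) ⊕ (¬((¬r) ↔ (¬(q ↔ (¬r))))) = F ⊕ T = T

T


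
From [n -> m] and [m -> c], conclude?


Hypothetical syllogism: from (P → Q) and (Q → R), infer (P → R).
Chain the two implications through the shared middle term 'm'.

n -> c


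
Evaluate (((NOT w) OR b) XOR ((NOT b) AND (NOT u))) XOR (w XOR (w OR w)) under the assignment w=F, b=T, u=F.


Substitute w=F, b=T, u=F:
NOT w = T
(NOT w) OR b = T OR T = T
NOT b = F
NOT u = T
(NOT b) AND (NOT u) = F AND T = F
((NOT w) OR b) XOR ((NOT b) AND (NOT u)) = T XOR F = T
w OR w = F OR F = F
w XOR (w OR w) = F XOR F = F
(((NOT w) OR b) XOR ((NOT b) AND (NOT u))) XOR (w XOR (w OR w)) = T XOR F = T

T


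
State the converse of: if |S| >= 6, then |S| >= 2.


The converse of (P → Q) is (Q → P). It is not in general equivalent to the original.
Here P = '|S| >= 6' and Q = '|S| >= 2'.

If |S| >= 2, then |S| >= 6.


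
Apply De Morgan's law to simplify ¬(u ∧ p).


De Morgan: the negation of a conjunction is the disjunction of the negations.
Distribute ¬ across ∧, flipping it to ∨, and negate each literal.

(¬u) ∨ (¬p)


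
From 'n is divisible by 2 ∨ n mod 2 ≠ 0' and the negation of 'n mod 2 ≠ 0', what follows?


Disjunctive syllogism: from (P ∨ Q) and ¬P, infer Q.
One disjunct, 'n mod 2 ≠ 0', is ruled out; the other must hold.

n is divisible by 2


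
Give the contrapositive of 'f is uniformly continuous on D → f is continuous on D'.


The contrapositive of (P → Q) is (¬Q → ¬P); it is logically equivalent to the original.
Here P = 'f is uniformly continuous on D' and Q = 'f is continuous on D'.

If not (f is continuous on D), then not (f is uniformly continuous on D).


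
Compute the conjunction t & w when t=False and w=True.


Conjunction is true only when both operands are true.
Substitute: t=False, w=True.
False & True evaluates to False.

False


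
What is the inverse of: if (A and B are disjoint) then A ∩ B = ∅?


The inverse of (P → Q) is (¬P → ¬Q). It is equivalent to the converse, not to the original.
Here P = '(A and B are disjoint)' and Q = 'A ∩ B = ∅'.

If not ((A and B are disjoint)), then not (A ∩ B = ∅).


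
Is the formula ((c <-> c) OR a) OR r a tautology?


Build the truth table over {a, c, r}:
a | c | r | φ
-------------
F | F | F | T
T | F | F | T
F | T | F | T
T | T | F | T
F | F | T | T
T | F | T | T
F | T | T | T
T | T | T | T
Every row evaluates to true.

Yes, it is a tautology.


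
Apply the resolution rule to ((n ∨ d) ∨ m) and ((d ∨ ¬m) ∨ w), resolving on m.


The clauses contain complementary literals m and ¬m.
Resolution eliminates this pair and disjoins the remaining literals (merging duplicates).

((d ∨ n) ∨ w)


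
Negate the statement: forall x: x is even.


¬(forall x: φ) = exists x: ¬φ, and ¬(exists x: φ) = forall x: ¬φ.
Apply to the universal statement.

exists x: ~(x is even)


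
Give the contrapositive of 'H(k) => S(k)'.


The contrapositive of (P → Q) is (¬Q → ¬P); it is logically equivalent to the original.
Here P = 'H(k)' and Q = 'S(k)'.

If not (S(k)), then not (H(k)).


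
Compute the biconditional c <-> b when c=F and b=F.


Biconditional is true when both operands have the same truth value.
Substitute: c=F, b=F.
F <-> F evaluates to T.

T


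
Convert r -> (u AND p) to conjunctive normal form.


Step 1: Rewrite r → (u ∧ p) as ¬r ∨ (u ∧ p).
Step 2: Distribute ∨ over ∧.

((NOT r) OR u) AND ((NOT r) OR p)


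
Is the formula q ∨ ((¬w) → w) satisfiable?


Search for a satisfying assignment over {q, w}.
Try q=T, w=F: the formula evaluates to T.
A satisfying assignment exists.

Satisfiable.


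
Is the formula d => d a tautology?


Build the truth table over {d}:
d | φ
-----
False | True
True | True
Every row evaluates to true.

Yes, it is a tautology.


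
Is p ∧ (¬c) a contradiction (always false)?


Truth table over {c, p}:
c | p | φ
---------
F | F | F
T | F | F
F | T | T
T | T | F
Satisfying assignment at row 3: c=F, p=T gives T.

No, it is not a contradiction.


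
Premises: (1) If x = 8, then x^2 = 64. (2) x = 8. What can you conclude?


Modus ponens: from (P → Q) and P, infer Q.
P = 'x = 8' is asserted, and P → Q holds, so Q follows.

x^2 = 64.


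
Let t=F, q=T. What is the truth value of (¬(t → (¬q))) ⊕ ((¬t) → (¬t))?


Substitute t=F, q=T:
¬q = F
t → (¬q) = F → F = T
¬(t → (¬q)) = F
¬t = T
¬t = T
(¬t) → (¬t) = T → T = T
(¬(t → (¬q))) ⊕ ((¬t) → (¬t)) = F ⊕ T = T

T


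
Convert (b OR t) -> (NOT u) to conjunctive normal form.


Step 1: Rewrite as ¬(b ∨ t) ∨ (¬u) = (¬b ∧ ¬t) ∨ (¬u).
Step 2: Distribute ∨ over ∧.

((NOT b) OR (NOT u)) AND ((NOT t) OR (NOT u))


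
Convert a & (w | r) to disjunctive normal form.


Step 1: Distribute ∧ over ∨: a ∧ (w ∨ r) = (a ∧ w) ∨ (a ∧ r).

(a & w) | (a & r)


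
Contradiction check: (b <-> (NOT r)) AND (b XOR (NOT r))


Truth table over {b, r}:
b | r | φ
---------
F | F | F
T | F | F
F | T | F
T | T | F
Every row is false.

Yes, it is a contradiction.


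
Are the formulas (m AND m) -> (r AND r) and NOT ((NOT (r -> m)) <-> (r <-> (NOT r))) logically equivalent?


Compare truth tables:
m | r | φ | ψ
-------------
F | F | T | F
T | F | F | F
F | T | T | T
T | T | T | F
They differ at row 1 (m=F, r=F): φ=T but ψ=F.

No, they are not logically equivalent.
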